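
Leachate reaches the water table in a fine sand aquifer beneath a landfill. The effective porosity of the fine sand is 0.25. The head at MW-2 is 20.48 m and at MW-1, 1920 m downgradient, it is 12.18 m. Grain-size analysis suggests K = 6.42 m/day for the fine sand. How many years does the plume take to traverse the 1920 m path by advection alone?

47.4

Hydraulic gradient i = (20.48 − 12.18) / 1920 = 8.3 / 1920 = 0.004323.
Darcy flux q = K · i = 6.420 × 0.004323 = 0.02775 m/day.
Seepage velocity v = q / n_e = 0.02775 / 0.25 = 0.1110 m/day.
Travel time t = L / v = 1920 / 0.1110 = 17295 days = 47.35 years.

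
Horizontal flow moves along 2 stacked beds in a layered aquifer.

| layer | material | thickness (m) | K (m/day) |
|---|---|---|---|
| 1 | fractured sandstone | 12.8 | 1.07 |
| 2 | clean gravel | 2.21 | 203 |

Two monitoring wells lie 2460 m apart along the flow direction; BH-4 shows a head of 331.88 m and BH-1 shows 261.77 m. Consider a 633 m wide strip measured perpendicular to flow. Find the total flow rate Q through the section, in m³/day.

Flow is parallel to layering, so each bed carries its own Darcy discharge and the transmissivities add.
Σ(K_i·b_i) = 1.07×12.8 + 203×2.21 = 462.3 m²/day.
Hydraulic gradient i = (331.88 − 261.77) / 2460 = 70.11 / 2460 = 0.02850.
Q = Σ(K_i·b_i) · W · i = 462.3 × 633 × 0.02850 = 8341 m³/day.

8340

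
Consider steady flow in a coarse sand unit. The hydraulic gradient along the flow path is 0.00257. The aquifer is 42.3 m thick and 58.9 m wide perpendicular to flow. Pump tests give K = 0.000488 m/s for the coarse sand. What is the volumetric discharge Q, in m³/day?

270

Convert K: 0.000488 m/s × 86400 = 42.16 m/day.
Cross-sectional area A = 58.9 × 42.3 = 2491 m².
Hydraulic gradient i = 0.00257.
Darcy's law: Q = K · A · i = 42.16 × 2491 × 0.002570 = 270.0 m³/day.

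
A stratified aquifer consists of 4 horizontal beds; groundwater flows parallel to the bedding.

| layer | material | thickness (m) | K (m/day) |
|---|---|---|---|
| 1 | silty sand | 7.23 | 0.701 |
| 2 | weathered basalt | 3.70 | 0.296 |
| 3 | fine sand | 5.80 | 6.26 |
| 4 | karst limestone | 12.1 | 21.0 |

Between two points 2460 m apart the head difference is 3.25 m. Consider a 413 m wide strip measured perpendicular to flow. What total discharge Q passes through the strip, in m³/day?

Flow is parallel to layering, so each bed carries its own Darcy discharge and the transmissivities add.
Σ(K_i·b_i) = 0.701×7.23 + 0.296×3.70 + 6.26×5.80 + 21.0×12.1 = 296.6 m²/day.
Hydraulic gradient i = Δh / L = 3.25 / 2460 = 0.001321.
Q = Σ(K_i·b_i) · W · i = 296.6 × 413 × 0.001321 = 161.8 m³/day.

162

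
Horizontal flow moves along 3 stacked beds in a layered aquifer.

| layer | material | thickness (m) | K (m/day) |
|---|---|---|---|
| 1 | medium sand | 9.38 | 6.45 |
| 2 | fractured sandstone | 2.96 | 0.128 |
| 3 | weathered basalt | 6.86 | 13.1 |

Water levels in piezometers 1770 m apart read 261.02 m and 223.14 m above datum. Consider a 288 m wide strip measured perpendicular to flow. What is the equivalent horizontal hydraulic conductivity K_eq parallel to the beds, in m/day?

7.85

Flow is parallel to layering, so each bed carries its own Darcy discharge and the transmissivities add.
Σ(K_i·b_i) = 6.45×9.38 + 0.128×2.96 + 13.1×6.86 = 150.7 m²/day.
Total thickness b = 19.20 m, so K_eq = Σ(K_i·b_i)/b = 7.851 m/day.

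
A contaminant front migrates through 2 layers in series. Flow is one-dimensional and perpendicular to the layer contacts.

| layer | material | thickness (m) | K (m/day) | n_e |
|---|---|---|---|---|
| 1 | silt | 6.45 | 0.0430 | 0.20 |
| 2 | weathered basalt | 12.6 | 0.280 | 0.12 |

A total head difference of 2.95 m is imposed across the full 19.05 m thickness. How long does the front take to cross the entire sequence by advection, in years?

With flow normal to the layers, continuity requires the same specific discharge q through every layer.
Σ(b_i/K_i) = 6.45/0.0430 + 12.6/0.280 = 195.0 d.
q = Δh / Σ(b_i/K_i) = 2.95 / 195.0 = 0.01513 m/day.
In each layer the seepage velocity is v_i = q/n_i, so the layer transit time is t_i = b_i·n_i / q:
  layer 1 (silt): t_1 = 6.45 × 0.20 / 0.01513 = 85.27 d
  layer 2 (weathered basalt): t_2 = 12.6 × 0.12 / 0.01513 = 99.95 d
Total t = Σ t_i = 185.2 days = 0.5071 years.

0.507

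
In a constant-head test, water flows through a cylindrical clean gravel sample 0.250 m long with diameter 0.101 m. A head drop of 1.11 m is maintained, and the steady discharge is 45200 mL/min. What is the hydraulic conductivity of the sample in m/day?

Cross-sectional area A = π·(d/2)² = π × (0.101/2)² = 0.008012 m².
Convert discharge: 45200 mL/min = 0.0007533 m³/s.
Darcy's law rearranged: K = Q·L / (A·Δh) = 0.0007533 × 0.250 / (0.008012 × 1.11) = 0.02118 m/s = 1830 m/day.

1830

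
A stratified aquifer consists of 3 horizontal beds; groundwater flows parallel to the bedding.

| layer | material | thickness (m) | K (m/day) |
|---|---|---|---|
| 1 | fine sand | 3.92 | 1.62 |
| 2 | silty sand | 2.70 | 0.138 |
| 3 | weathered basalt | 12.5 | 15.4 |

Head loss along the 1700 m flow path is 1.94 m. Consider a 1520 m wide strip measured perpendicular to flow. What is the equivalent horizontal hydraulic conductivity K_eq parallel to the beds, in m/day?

Flow is parallel to layering, so each bed carries its own Darcy discharge and the transmissivities add.
Σ(K_i·b_i) = 1.62×3.92 + 0.138×2.70 + 15.4×12.5 = 199.2 m²/day.
Total thickness b = 19.12 m, so K_eq = Σ(K_i·b_i)/b = 10.42 m/day.

10.4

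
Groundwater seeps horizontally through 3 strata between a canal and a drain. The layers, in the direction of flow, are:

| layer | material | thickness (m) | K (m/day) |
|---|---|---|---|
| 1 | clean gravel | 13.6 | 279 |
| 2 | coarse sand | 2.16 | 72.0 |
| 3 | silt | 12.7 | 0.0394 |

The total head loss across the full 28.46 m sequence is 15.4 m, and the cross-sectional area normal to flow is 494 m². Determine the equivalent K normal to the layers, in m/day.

0.0883

Flow is perpendicular to layering, so the layers act in series and the equivalent K is the thickness-weighted harmonic mean.
Total thickness L = 13.6 + 2.16 + 12.7 = 28.46 m.
Σ(b_i/K_i) = 13.6/279 + 2.16/72.0 + 12.7/0.0394 = 322.4 d.
K_eq = L / Σ(b_i/K_i) = 28.46 / 322.4 = 0.08827 m/day.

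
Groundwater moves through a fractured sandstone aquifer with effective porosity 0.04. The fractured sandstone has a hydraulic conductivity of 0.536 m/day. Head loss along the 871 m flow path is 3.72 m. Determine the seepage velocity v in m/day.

0.0572

Hydraulic gradient i = Δh / L = 3.72 / 871 = 0.004271.
Darcy flux q = K · i = 0.5360 × 0.004271 = 0.002289 m/day.
Seepage velocity v = q / n_e = 0.002289 / 0.04 = 0.05723 m/day.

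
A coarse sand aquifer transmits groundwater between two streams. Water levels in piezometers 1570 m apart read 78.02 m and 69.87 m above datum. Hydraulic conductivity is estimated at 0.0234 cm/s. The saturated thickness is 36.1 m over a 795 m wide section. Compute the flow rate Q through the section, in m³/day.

3010

Convert K: 0.0234 cm/s × 864 = 20.22 m/day.
Cross-sectional area A = 795 × 36.1 = 28700 m².
Hydraulic gradient i = (78.02 − 69.87) / 1570 = 8.15 / 1570 = 0.005191.
Darcy's law: Q = K · A · i = 20.22 × 28700 × 0.005191 = 3012 m³/day.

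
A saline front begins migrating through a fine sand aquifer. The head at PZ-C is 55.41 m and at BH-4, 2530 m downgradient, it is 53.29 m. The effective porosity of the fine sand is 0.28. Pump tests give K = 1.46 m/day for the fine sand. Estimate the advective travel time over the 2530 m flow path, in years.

1590

Hydraulic gradient i = (55.41 − 53.29) / 2530 = 2.12 / 2530 = 0.0008379.
Darcy flux q = K · i = 1.460 × 0.0008379 = 0.001223 m/day.
Seepage velocity v = q / n_e = 0.001223 / 0.28 = 0.004369 m/day.
Travel time t = L / v = 2530 / 0.004369 = 5.790e+05 days = 1585 years.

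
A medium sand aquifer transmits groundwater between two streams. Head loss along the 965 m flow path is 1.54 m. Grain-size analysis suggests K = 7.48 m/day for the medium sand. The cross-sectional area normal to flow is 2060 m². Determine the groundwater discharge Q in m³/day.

24.6

Hydraulic gradient i = Δh / L = 1.54 / 965 = 0.001596.
Darcy's law: Q = K · A · i = 7.480 × 2060 × 0.001596 = 24.59 m³/day.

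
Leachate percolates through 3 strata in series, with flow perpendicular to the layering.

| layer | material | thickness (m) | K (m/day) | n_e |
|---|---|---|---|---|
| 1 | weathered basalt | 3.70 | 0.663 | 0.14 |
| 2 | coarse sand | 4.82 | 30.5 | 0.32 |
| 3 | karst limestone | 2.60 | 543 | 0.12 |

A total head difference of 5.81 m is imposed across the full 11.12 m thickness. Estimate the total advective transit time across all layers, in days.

2.35

With flow normal to the layers, continuity requires the same specific discharge q through every layer.
Σ(b_i/K_i) = 3.70/0.663 + 4.82/30.5 + 2.60/543 = 5.744 d.
q = Δh / Σ(b_i/K_i) = 5.81 / 5.744 = 1.012 m/day.
In each layer the seepage velocity is v_i = q/n_i, so the layer transit time is t_i = b_i·n_i / q:
  layer 1 (weathered basalt): t_1 = 3.70 × 0.14 / 1.012 = 0.5121 d
  layer 2 (coarse sand): t_2 = 4.82 × 0.32 / 1.012 = 1.525 d
  layer 3 (karst limestone): t_3 = 2.60 × 0.12 / 1.012 = 0.3084 d
Total t = Σ t_i = 2.345 days.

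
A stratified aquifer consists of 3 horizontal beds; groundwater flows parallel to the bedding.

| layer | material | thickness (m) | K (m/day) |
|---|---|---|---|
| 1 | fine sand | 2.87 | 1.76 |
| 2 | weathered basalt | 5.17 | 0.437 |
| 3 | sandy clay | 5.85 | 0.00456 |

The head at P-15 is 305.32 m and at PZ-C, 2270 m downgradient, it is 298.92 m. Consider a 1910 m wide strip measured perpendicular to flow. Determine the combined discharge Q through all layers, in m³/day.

39.5

Flow is parallel to layering, so each bed carries its own Darcy discharge and the transmissivities add.
Σ(K_i·b_i) = 1.76×2.87 + 0.437×5.17 + 0.00456×5.85 = 7.337 m²/day.
Hydraulic gradient i = (305.32 − 298.92) / 2270 = 6.4 / 2270 = 0.002819.
Q = Σ(K_i·b_i) · W · i = 7.337 × 1910 × 0.002819 = 39.51 m³/day.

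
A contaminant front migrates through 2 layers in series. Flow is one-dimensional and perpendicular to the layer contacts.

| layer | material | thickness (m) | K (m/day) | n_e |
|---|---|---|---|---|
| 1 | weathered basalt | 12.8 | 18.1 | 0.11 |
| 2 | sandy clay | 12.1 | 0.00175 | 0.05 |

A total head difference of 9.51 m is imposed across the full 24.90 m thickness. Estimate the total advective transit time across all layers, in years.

With flow normal to the layers, continuity requires the same specific discharge q through every layer.
Σ(b_i/K_i) = 12.8/18.1 + 12.1/0.00175 = 6915 d.
q = Δh / Σ(b_i/K_i) = 9.51 / 6915 = 0.001375 m/day.
In each layer the seepage velocity is v_i = q/n_i, so the layer transit time is t_i = b_i·n_i / q:
  layer 1 (weathered basalt): t_1 = 12.8 × 0.11 / 0.001375 = 1024 d
  layer 2 (sandy clay): t_2 = 12.1 × 0.05 / 0.001375 = 439.9 d
Total t = Σ t_i = 1464 days = 4.007 years.

4.01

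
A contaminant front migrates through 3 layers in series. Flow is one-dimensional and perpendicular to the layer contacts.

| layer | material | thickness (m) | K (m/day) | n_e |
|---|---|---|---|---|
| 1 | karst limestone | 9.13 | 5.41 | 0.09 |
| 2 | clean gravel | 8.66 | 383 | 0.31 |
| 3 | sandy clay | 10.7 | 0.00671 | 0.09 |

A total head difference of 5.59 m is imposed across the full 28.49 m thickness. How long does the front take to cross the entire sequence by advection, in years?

3.49

With flow normal to the layers, continuity requires the same specific discharge q through every layer.
Σ(b_i/K_i) = 9.13/5.41 + 8.66/383 + 10.7/0.00671 = 1596 d.
q = Δh / Σ(b_i/K_i) = 5.59 / 1596 = 0.003502 m/day.
In each layer the seepage velocity is v_i = q/n_i, so the layer transit time is t_i = b_i·n_i / q:
  layer 1 (karst limestone): t_1 = 9.13 × 0.09 / 0.003502 = 234.7 d
  layer 2 (clean gravel): t_2 = 8.66 × 0.31 / 0.003502 = 766.6 d
  layer 3 (sandy clay): t_3 = 10.7 × 0.09 / 0.003502 = 275.0 d
Total t = Σ t_i = 1276 days = 3.494 years.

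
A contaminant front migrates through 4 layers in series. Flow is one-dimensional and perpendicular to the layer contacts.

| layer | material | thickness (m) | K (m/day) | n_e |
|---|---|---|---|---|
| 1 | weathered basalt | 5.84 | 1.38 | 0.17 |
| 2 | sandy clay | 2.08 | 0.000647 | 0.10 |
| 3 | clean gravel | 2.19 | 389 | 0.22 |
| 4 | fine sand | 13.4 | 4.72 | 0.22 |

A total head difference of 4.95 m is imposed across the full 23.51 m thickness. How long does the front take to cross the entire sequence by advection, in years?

With flow normal to the layers, continuity requires the same specific discharge q through every layer.
Σ(b_i/K_i) = 5.84/1.38 + 2.08/0.000647 + 2.19/389 + 13.4/4.72 = 3222 d.
q = Δh / Σ(b_i/K_i) = 4.95 / 3222 = 0.001536 m/day.
In each layer the seepage velocity is v_i = q/n_i, so the layer transit time is t_i = b_i·n_i / q:
  layer 1 (weathered basalt): t_1 = 5.84 × 0.17 / 0.001536 = 646.2 d
  layer 2 (sandy clay): t_2 = 2.08 × 0.10 / 0.001536 = 135.4 d
  layer 3 (clean gravel): t_3 = 2.19 × 0.22 / 0.001536 = 313.6 d
  layer 4 (fine sand): t_4 = 13.4 × 0.22 / 0.001536 = 1919 d
Total t = Σ t_i = 3014 days = 8.252 years.

8.25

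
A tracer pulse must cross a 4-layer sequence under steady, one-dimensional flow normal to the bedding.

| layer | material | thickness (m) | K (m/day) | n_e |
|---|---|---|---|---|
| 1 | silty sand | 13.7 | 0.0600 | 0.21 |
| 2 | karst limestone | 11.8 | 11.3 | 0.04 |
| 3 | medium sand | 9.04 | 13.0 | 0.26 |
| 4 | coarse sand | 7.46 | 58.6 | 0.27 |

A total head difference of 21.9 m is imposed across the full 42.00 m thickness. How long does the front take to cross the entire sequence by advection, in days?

81.1

With flow normal to the layers, continuity requires the same specific discharge q through every layer.
Σ(b_i/K_i) = 13.7/0.0600 + 11.8/11.3 + 9.04/13.0 + 7.46/58.6 = 230.2 d.
q = Δh / Σ(b_i/K_i) = 21.9 / 230.2 = 0.09513 m/day.
In each layer the seepage velocity is v_i = q/n_i, so the layer transit time is t_i = b_i·n_i / q:
  layer 1 (silty sand): t_1 = 13.7 × 0.21 / 0.09513 = 30.24 d
  layer 2 (karst limestone): t_2 = 11.8 × 0.04 / 0.09513 = 4.961 d
  layer 3 (medium sand): t_3 = 9.04 × 0.26 / 0.09513 = 24.71 d
  layer 4 (coarse sand): t_4 = 7.46 × 0.27 / 0.09513 = 21.17 d
Total t = Σ t_i = 81.08 days.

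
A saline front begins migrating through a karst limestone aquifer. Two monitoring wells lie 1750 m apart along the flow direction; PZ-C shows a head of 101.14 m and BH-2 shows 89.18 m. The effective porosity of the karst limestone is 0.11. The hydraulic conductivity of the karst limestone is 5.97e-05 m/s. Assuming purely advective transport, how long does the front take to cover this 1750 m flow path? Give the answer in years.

Convert K: 5.97e-05 m/s × 86400 = 5.158 m/day.
Hydraulic gradient i = (101.14 − 89.18) / 1750 = 11.96 / 1750 = 0.006834.
Darcy flux q = K · i = 5.158 × 0.006834 = 0.03525 m/day.
Seepage velocity v = q / n_e = 0.03525 / 0.11 = 0.3205 m/day.
Travel time t = L / v = 1750 / 0.3205 = 5461 days = 14.95 years.

15.0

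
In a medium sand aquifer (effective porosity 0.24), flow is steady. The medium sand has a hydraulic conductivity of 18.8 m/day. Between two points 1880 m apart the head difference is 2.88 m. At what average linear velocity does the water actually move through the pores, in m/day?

0.120

Hydraulic gradient i = Δh / L = 2.88 / 1880 = 0.001532.
Darcy flux q = K · i = 18.80 × 0.001532 = 0.02880 m/day.
Seepage velocity v = q / n_e = 0.02880 / 0.24 = 0.1200 m/day.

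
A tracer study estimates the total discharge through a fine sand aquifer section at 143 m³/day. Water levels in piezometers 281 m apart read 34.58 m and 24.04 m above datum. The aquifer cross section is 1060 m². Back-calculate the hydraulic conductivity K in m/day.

Hydraulic gradient i = (34.58 − 24.04) / 281 = 10.54 / 281 = 0.03751.
From Q = K·A·i, K = Q / (A·i) = 143 / (1060 × 0.03751) = 3.597 m/day.

3.60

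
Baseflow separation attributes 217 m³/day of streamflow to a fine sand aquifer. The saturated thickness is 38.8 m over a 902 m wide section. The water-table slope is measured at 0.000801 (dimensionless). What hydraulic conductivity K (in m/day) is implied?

Cross-sectional area A = 902 × 38.8 = 34998 m².
Hydraulic gradient i = 0.000801.
From Q = K·A·i, K = Q / (A·i) = 217 / (34998 × 0.0008010) = 7.741 m/day.

7.74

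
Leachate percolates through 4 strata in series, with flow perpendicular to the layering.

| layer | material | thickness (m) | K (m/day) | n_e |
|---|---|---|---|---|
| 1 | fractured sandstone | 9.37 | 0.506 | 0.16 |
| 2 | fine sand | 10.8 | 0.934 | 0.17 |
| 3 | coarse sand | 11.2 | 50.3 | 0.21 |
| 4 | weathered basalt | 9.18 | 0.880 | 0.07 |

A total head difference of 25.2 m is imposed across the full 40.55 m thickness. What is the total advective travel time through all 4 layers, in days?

10.2

With flow normal to the layers, continuity requires the same specific discharge q through every layer.
Σ(b_i/K_i) = 9.37/0.506 + 10.8/0.934 + 11.2/50.3 + 9.18/0.880 = 40.74 d.
q = Δh / Σ(b_i/K_i) = 25.2 / 40.74 = 0.6186 m/day.
In each layer the seepage velocity is v_i = q/n_i, so the layer transit time is t_i = b_i·n_i / q:
  layer 1 (fractured sandstone): t_1 = 9.37 × 0.16 / 0.6186 = 2.423 d
  layer 2 (fine sand): t_2 = 10.8 × 0.17 / 0.6186 = 2.968 d
  layer 3 (coarse sand): t_3 = 11.2 × 0.21 / 0.6186 = 3.802 d
  layer 4 (weathered basalt): t_4 = 9.18 × 0.07 / 0.6186 = 1.039 d
Total t = Σ t_i = 10.23 days.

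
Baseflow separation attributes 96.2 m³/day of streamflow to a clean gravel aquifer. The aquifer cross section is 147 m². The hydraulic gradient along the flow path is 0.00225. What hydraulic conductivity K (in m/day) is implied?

Hydraulic gradient i = 0.00225.
From Q = K·A·i, K = Q / (A·i) = 96.2 / (147.0 × 0.002250) = 290.9 m/day.

291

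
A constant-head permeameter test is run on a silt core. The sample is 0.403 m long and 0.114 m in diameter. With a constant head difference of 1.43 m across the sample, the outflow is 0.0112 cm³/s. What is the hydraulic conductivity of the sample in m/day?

0.0267

Cross-sectional area A = π·(d/2)² = π × (0.114/2)² = 0.01021 m².
Convert discharge: 0.0112 cm³/s = 1.120e-08 m³/s.
Darcy's law rearranged: K = Q·L / (A·Δh) = 1.120e-08 × 0.403 / (0.01021 × 1.43) = 3.092e-07 m/s = 0.02672 m/day.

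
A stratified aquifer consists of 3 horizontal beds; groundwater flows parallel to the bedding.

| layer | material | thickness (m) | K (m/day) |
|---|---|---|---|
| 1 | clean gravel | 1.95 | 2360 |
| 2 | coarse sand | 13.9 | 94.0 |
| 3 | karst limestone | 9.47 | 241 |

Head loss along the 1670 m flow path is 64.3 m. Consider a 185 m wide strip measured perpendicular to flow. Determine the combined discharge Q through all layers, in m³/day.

58300

Flow is parallel to layering, so each bed carries its own Darcy discharge and the transmissivities add.
Σ(K_i·b_i) = 2360×1.95 + 94.0×13.9 + 241×9.47 = 8191 m²/day.
Hydraulic gradient i = Δh / L = 64.3 / 1670 = 0.03850.
Q = Σ(K_i·b_i) · W · i = 8191 × 185 × 0.03850 = 58344 m³/day.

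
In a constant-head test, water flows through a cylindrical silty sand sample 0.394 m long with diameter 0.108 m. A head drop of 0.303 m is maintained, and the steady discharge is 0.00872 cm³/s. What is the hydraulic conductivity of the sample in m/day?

Cross-sectional area A = π·(d/2)² = π × (0.108/2)² = 0.009161 m².
Convert discharge: 0.00872 cm³/s = 8.720e-09 m³/s.
Darcy's law rearranged: K = Q·L / (A·Δh) = 8.720e-09 × 0.394 / (0.009161 × 0.303) = 1.238e-06 m/s = 0.1069 m/day.

0.107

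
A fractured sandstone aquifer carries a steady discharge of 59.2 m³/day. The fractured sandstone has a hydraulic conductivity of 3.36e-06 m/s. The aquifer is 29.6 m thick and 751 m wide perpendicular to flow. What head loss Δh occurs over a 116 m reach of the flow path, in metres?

Convert K: 3.36e-06 m/s × 86400 = 0.2903 m/day.
Cross-sectional area A = 751 × 29.6 = 22230 m².
From Q = K·A·i, i = Q / (K·A) = 59.2 / (0.2903 × 22230) = 0.009174.
Head loss Δh = i · L = 0.009174 × 116 = 1.064 m.

1.06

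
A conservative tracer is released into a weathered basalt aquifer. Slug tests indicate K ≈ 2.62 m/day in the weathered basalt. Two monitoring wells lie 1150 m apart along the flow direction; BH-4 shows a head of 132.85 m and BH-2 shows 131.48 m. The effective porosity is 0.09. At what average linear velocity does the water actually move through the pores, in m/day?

Hydraulic gradient i = (132.85 − 131.48) / 1150 = 1.37 / 1150 = 0.001191.
Darcy flux q = K · i = 2.620 × 0.001191 = 0.003121 m/day.
Seepage velocity v = q / n_e = 0.003121 / 0.09 = 0.03468 m/day.

0.0347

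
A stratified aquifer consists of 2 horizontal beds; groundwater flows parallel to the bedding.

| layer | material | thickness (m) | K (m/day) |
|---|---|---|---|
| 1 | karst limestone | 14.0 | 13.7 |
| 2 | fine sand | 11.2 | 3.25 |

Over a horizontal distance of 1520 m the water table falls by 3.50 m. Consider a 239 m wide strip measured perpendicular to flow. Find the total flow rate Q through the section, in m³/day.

Flow is parallel to layering, so each bed carries its own Darcy discharge and the transmissivities add.
Σ(K_i·b_i) = 13.7×14.0 + 3.25×11.2 = 228.2 m²/day.
Hydraulic gradient i = Δh / L = 3.50 / 1520 = 0.002303.
Q = Σ(K_i·b_i) · W · i = 228.2 × 239 × 0.002303 = 125.6 m³/day.

126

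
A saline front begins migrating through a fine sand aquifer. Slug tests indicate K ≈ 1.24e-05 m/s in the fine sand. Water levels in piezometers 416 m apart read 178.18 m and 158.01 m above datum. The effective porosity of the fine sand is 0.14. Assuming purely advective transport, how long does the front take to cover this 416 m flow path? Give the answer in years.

Convert K: 1.24e-05 m/s × 86400 = 1.071 m/day.
Hydraulic gradient i = (178.18 − 158.01) / 416 = 20.17 / 416 = 0.04849.
Darcy flux q = K · i = 1.071 × 0.04849 = 0.05195 m/day.
Seepage velocity v = q / n_e = 0.05195 / 0.14 = 0.3710 m/day.
Travel time t = L / v = 416 / 0.3710 = 1121 days = 3.070 years.

3.07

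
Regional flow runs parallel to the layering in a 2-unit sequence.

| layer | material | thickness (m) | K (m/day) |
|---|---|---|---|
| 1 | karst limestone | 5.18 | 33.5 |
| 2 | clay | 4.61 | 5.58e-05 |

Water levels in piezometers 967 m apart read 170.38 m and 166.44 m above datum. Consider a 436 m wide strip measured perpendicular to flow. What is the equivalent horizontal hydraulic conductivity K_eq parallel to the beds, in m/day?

Flow is parallel to layering, so each bed carries its own Darcy discharge and the transmissivities add.
Σ(K_i·b_i) = 33.5×5.18 + 5.58e-05×4.61 = 173.5 m²/day.
Total thickness b = 9.790 m, so K_eq = Σ(K_i·b_i)/b = 17.73 m/day.

17.7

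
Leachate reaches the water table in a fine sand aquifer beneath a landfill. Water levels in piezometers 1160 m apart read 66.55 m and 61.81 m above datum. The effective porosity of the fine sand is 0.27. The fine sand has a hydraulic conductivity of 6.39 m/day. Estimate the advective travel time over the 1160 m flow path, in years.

Hydraulic gradient i = (66.55 − 61.81) / 1160 = 4.74 / 1160 = 0.004086.
Darcy flux q = K · i = 6.390 × 0.004086 = 0.02611 m/day.
Seepage velocity v = q / n_e = 0.02611 / 0.27 = 0.09671 m/day.
Travel time t = L / v = 1160 / 0.09671 = 11995 days = 32.84 years.

32.8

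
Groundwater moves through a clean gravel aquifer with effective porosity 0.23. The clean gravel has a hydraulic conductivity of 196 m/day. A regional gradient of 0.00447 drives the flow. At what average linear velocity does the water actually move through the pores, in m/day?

Hydraulic gradient i = 0.00447.
Darcy flux q = K · i = 196.0 × 0.004470 = 0.8761 m/day.
Seepage velocity v = q / n_e = 0.8761 / 0.23 = 3.809 m/day.

3.81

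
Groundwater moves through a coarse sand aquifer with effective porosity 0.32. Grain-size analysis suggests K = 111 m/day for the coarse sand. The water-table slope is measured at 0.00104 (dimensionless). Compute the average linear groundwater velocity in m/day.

0.361

Hydraulic gradient i = 0.00104.
Darcy flux q = K · i = 111.0 × 0.001040 = 0.1154 m/day.
Seepage velocity v = q / n_e = 0.1154 / 0.32 = 0.3607 m/day.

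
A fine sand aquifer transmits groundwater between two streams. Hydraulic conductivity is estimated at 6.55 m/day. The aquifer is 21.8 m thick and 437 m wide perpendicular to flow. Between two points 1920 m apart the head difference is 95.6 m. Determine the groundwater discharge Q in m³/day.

3110

Cross-sectional area A = 437 × 21.8 = 9527 m².
Hydraulic gradient i = Δh / L = 95.6 / 1920 = 0.04979.
Darcy's law: Q = K · A · i = 6.550 × 9527 × 0.04979 = 3107 m³/day.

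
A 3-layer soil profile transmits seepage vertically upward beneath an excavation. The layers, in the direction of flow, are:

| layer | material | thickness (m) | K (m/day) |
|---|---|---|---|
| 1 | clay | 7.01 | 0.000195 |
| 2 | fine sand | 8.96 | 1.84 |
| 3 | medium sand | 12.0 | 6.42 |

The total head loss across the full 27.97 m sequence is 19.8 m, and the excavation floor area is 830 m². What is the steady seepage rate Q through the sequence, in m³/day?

0.457

Flow is perpendicular to layering, so the layers act in series and the equivalent K is the thickness-weighted harmonic mean.
Total thickness L = 7.01 + 8.96 + 12.0 = 27.97 m.
Σ(b_i/K_i) = 7.01/0.000195 + 8.96/1.84 + 12.0/6.42 = 35955 d.
K_eq = L / Σ(b_i/K_i) = 27.97 / 35955 = 0.0007779 m/day.
Q = K_eq · A · (Δh/L) = 0.0007779 × 830 × (19.8/27.97) = 0.4571 m³/day.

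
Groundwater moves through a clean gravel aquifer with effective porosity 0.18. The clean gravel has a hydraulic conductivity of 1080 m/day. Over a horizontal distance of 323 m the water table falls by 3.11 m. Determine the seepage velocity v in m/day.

Hydraulic gradient i = Δh / L = 3.11 / 323 = 0.009628.
Darcy flux q = K · i = 1080 × 0.009628 = 10.40 m/day.
Seepage velocity v = q / n_e = 10.40 / 0.18 = 57.77 m/day.

57.8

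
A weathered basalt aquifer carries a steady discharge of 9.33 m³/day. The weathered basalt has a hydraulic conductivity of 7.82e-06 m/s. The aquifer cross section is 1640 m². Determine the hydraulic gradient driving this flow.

0.00842

Convert K: 7.82e-06 m/s × 86400 = 0.6756 m/day.
From Q = K·A·i, i = Q / (K·A) = 9.33 / (0.6756 × 1640) = 0.008420.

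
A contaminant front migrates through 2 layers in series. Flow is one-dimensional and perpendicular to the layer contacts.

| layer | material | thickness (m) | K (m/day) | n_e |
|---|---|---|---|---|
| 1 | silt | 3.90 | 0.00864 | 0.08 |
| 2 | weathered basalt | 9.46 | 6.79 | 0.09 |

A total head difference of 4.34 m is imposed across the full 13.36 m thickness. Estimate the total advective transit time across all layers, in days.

With flow normal to the layers, continuity requires the same specific discharge q through every layer.
Σ(b_i/K_i) = 3.90/0.00864 + 9.46/6.79 = 452.8 d.
q = Δh / Σ(b_i/K_i) = 4.34 / 452.8 = 0.009585 m/day.
In each layer the seepage velocity is v_i = q/n_i, so the layer transit time is t_i = b_i·n_i / q:
  layer 1 (silt): t_1 = 3.90 × 0.08 / 0.009585 = 32.55 d
  layer 2 (weathered basalt): t_2 = 9.46 × 0.09 / 0.009585 = 88.82 d
Total t = Σ t_i = 121.4 days.

121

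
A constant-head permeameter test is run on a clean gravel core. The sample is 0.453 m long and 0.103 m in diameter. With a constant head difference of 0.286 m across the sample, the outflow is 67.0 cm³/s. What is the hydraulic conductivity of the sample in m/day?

Cross-sectional area A = π·(d/2)² = π × (0.103/2)² = 0.008332 m².
Convert discharge: 67.0 cm³/s = 6.700e-05 m³/s.
Darcy's law rearranged: K = Q·L / (A·Δh) = 6.700e-05 × 0.453 / (0.008332 × 0.286) = 0.01274 m/s = 1100 m/day.

1100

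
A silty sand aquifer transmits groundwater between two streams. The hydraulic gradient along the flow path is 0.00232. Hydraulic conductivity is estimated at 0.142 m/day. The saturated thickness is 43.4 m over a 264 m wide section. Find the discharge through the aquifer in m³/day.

Cross-sectional area A = 264 × 43.4 = 11458 m².
Hydraulic gradient i = 0.00232.
Darcy's law: Q = K · A · i = 0.1420 × 11458 × 0.002320 = 3.775 m³/day.

3.77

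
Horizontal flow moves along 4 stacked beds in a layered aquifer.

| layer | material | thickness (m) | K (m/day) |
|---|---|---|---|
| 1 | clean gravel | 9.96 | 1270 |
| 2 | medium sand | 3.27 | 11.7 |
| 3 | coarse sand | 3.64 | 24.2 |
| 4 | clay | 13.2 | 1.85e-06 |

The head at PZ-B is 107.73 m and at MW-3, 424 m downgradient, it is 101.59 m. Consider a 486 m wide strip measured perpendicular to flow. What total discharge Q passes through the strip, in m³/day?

Flow is parallel to layering, so each bed carries its own Darcy discharge and the transmissivities add.
Σ(K_i·b_i) = 1270×9.96 + 11.7×3.27 + 24.2×3.64 + 1.85e-06×13.2 = 12776 m²/day.
Hydraulic gradient i = (107.73 − 101.59) / 424 = 6.14 / 424 = 0.01448.
Q = Σ(K_i·b_i) · W · i = 12776 × 486 × 0.01448 = 89912 m³/day.

89900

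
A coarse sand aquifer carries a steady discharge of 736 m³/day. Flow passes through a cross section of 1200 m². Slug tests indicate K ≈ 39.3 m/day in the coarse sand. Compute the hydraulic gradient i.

From Q = K·A·i, i = Q / (K·A) = 736 / (39.30 × 1200) = 0.01561.

0.0156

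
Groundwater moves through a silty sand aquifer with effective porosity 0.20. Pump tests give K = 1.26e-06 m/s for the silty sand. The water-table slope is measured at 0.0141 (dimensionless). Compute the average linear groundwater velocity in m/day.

Convert K: 1.26e-06 m/s × 86400 = 0.1089 m/day.
Hydraulic gradient i = 0.0141.
Darcy flux q = K · i = 0.1089 × 0.01410 = 0.001535 m/day.
Seepage velocity v = q / n_e = 0.001535 / 0.20 = 0.007675 m/day.

0.00767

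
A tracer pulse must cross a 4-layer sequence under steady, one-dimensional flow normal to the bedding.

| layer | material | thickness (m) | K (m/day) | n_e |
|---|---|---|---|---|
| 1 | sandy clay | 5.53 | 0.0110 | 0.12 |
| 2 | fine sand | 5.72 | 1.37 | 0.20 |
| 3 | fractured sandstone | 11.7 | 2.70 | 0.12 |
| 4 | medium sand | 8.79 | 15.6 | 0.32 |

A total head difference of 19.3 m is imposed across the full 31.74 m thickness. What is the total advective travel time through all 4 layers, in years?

With flow normal to the layers, continuity requires the same specific discharge q through every layer.
Σ(b_i/K_i) = 5.53/0.0110 + 5.72/1.37 + 11.7/2.70 + 8.79/15.6 = 511.8 d.
q = Δh / Σ(b_i/K_i) = 19.3 / 511.8 = 0.03771 m/day.
In each layer the seepage velocity is v_i = q/n_i, so the layer transit time is t_i = b_i·n_i / q:
  layer 1 (sandy clay): t_1 = 5.53 × 0.12 / 0.03771 = 17.60 d
  layer 2 (fine sand): t_2 = 5.72 × 0.20 / 0.03771 = 30.34 d
  layer 3 (fractured sandstone): t_3 = 11.7 × 0.12 / 0.03771 = 37.23 d
  layer 4 (medium sand): t_4 = 8.79 × 0.32 / 0.03771 = 74.59 d
Total t = Σ t_i = 159.8 days = 0.4374 years.

0.437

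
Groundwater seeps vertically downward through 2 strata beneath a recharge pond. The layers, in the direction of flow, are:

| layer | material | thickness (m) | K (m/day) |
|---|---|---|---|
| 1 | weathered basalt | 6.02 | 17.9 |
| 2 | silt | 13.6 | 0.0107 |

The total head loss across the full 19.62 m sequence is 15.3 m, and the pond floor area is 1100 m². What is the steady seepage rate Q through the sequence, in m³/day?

Flow is perpendicular to layering, so the layers act in series and the equivalent K is the thickness-weighted harmonic mean.
Total thickness L = 6.02 + 13.6 = 19.62 m.
Σ(b_i/K_i) = 6.02/17.9 + 13.6/0.0107 = 1271 d.
K_eq = L / Σ(b_i/K_i) = 19.62 / 1271 = 0.01543 m/day.
Q = K_eq · A · (Δh/L) = 0.01543 × 1100 × (15.3/19.62) = 13.24 m³/day.

13.2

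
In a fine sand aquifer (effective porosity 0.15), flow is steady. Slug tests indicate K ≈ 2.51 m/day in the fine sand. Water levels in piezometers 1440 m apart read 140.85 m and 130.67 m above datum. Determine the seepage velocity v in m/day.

0.118

Hydraulic gradient i = (140.85 − 130.67) / 1440 = 10.18 / 1440 = 0.007069.
Darcy flux q = K · i = 2.510 × 0.007069 = 0.01774 m/day.
Seepage velocity v = q / n_e = 0.01774 / 0.15 = 0.1183 m/day.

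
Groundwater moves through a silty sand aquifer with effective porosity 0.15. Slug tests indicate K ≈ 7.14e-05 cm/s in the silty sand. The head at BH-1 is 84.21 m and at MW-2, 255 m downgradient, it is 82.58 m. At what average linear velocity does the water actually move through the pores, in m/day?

Convert K: 7.14e-05 cm/s × 864 = 0.06169 m/day.
Hydraulic gradient i = (84.21 − 82.58) / 255 = 1.63 / 255 = 0.006392.
Darcy flux q = K · i = 0.06169 × 0.006392 = 0.0003943 m/day.
Seepage velocity v = q / n_e = 0.0003943 / 0.15 = 0.002629 m/day.

0.00263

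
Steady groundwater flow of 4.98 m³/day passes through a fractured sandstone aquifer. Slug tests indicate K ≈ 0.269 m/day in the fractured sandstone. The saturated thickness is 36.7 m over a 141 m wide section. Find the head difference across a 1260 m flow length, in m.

4.51

Cross-sectional area A = 141 × 36.7 = 5175 m².
From Q = K·A·i, i = Q / (K·A) = 4.98 / (0.2690 × 5175) = 0.003578.
Head loss Δh = i · L = 0.003578 × 1260 = 4.508 m.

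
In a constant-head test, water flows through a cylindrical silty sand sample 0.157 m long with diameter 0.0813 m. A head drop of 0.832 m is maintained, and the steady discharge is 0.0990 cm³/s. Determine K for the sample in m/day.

Cross-sectional area A = π·(d/2)² = π × (0.0813/2)² = 0.005191 m².
Convert discharge: 0.0990 cm³/s = 9.900e-08 m³/s.
Darcy's law rearranged: K = Q·L / (A·Δh) = 9.900e-08 × 0.157 / (0.005191 × 0.832) = 3.599e-06 m/s = 0.3109 m/day.

0.311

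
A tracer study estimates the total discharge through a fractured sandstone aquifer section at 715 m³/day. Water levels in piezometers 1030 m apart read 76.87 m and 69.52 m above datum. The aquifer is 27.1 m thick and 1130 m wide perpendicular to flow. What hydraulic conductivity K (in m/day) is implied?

Cross-sectional area A = 1130 × 27.1 = 30623 m².
Hydraulic gradient i = (76.87 − 69.52) / 1030 = 7.35 / 1030 = 0.007136.
From Q = K·A·i, K = Q / (A·i) = 715 / (30623 × 0.007136) = 3.272 m/day.

3.27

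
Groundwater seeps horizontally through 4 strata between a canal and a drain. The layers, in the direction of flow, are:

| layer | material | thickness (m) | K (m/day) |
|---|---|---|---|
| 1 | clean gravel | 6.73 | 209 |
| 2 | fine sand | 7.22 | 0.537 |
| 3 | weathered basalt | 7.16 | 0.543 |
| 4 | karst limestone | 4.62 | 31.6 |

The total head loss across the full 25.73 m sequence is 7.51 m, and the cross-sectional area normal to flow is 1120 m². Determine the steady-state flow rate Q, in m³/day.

Flow is perpendicular to layering, so the layers act in series and the equivalent K is the thickness-weighted harmonic mean.
Total thickness L = 6.73 + 7.22 + 7.16 + 4.62 = 25.73 m.
Σ(b_i/K_i) = 6.73/209 + 7.22/0.537 + 7.16/0.543 + 4.62/31.6 = 26.81 d.
K_eq = L / Σ(b_i/K_i) = 25.73 / 26.81 = 0.9597 m/day.
Q = K_eq · A · (Δh/L) = 0.9597 × 1120 × (7.51/25.73) = 313.7 m³/day.

314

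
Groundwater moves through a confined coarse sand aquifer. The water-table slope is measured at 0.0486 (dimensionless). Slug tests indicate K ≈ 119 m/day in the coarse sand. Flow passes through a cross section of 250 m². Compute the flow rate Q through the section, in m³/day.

Hydraulic gradient i = 0.0486.
Darcy's law: Q = K · A · i = 119.0 × 250.0 × 0.04860 = 1446 m³/day.

1450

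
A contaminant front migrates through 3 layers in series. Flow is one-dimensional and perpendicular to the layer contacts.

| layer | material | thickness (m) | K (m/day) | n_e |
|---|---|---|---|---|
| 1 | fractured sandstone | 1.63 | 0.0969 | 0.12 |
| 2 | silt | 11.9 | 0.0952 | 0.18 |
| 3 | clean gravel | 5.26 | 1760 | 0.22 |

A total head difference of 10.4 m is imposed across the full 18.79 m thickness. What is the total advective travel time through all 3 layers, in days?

With flow normal to the layers, continuity requires the same specific discharge q through every layer.
Σ(b_i/K_i) = 1.63/0.0969 + 11.9/0.0952 + 5.26/1760 = 141.8 d.
q = Δh / Σ(b_i/K_i) = 10.4 / 141.8 = 0.07333 m/day.
In each layer the seepage velocity is v_i = q/n_i, so the layer transit time is t_i = b_i·n_i / q:
  layer 1 (fractured sandstone): t_1 = 1.63 × 0.12 / 0.07333 = 2.667 d
  layer 2 (silt): t_2 = 11.9 × 0.18 / 0.07333 = 29.21 d
  layer 3 (clean gravel): t_3 = 5.26 × 0.22 / 0.07333 = 15.78 d
Total t = Σ t_i = 47.66 days.

47.7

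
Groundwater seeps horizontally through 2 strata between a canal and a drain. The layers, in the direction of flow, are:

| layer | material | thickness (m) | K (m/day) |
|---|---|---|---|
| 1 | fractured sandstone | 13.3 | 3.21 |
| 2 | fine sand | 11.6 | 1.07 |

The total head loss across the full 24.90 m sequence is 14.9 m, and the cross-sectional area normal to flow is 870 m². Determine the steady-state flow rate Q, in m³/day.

865

Flow is perpendicular to layering, so the layers act in series and the equivalent K is the thickness-weighted harmonic mean.
Total thickness L = 13.3 + 11.6 = 24.90 m.
Σ(b_i/K_i) = 13.3/3.21 + 11.6/1.07 = 14.98 d.
K_eq = L / Σ(b_i/K_i) = 24.90 / 14.98 = 1.662 m/day.
Q = K_eq · A · (Δh/L) = 1.662 × 870 × (14.9/24.90) = 865.1 m³/day.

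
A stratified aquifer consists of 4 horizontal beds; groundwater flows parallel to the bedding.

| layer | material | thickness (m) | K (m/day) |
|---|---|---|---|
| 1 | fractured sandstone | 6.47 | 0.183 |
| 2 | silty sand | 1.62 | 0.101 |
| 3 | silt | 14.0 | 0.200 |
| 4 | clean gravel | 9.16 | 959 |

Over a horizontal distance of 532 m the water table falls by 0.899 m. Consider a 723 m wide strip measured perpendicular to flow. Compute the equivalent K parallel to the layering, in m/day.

Flow is parallel to layering, so each bed carries its own Darcy discharge and the transmissivities add.
Σ(K_i·b_i) = 0.183×6.47 + 0.101×1.62 + 0.200×14.0 + 959×9.16 = 8789 m²/day.
Total thickness b = 31.25 m, so K_eq = Σ(K_i·b_i)/b = 281.2 m/day.

281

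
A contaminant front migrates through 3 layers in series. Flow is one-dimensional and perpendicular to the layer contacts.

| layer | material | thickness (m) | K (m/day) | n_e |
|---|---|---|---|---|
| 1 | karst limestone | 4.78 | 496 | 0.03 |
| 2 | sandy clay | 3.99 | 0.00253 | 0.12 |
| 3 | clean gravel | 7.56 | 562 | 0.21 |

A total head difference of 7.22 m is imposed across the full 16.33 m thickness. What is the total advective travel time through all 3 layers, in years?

With flow normal to the layers, continuity requires the same specific discharge q through every layer.
Σ(b_i/K_i) = 4.78/496 + 3.99/0.00253 + 7.56/562 = 1577 d.
q = Δh / Σ(b_i/K_i) = 7.22 / 1577 = 0.004578 m/day.
In each layer the seepage velocity is v_i = q/n_i, so the layer transit time is t_i = b_i·n_i / q:
  layer 1 (karst limestone): t_1 = 4.78 × 0.03 / 0.004578 = 31.32 d
  layer 2 (sandy clay): t_2 = 3.99 × 0.12 / 0.004578 = 104.6 d
  layer 3 (clean gravel): t_3 = 7.56 × 0.21 / 0.004578 = 346.8 d
Total t = Σ t_i = 482.7 days = 1.322 years.

1.32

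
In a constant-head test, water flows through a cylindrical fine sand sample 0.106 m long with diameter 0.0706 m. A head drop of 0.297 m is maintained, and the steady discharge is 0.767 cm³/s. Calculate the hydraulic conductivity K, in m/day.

Cross-sectional area A = π·(d/2)² = π × (0.0706/2)² = 0.003915 m².
Convert discharge: 0.767 cm³/s = 7.670e-07 m³/s.
Darcy's law rearranged: K = Q·L / (A·Δh) = 7.670e-07 × 0.106 / (0.003915 × 0.297) = 6.993e-05 m/s = 6.042 m/day.

6.04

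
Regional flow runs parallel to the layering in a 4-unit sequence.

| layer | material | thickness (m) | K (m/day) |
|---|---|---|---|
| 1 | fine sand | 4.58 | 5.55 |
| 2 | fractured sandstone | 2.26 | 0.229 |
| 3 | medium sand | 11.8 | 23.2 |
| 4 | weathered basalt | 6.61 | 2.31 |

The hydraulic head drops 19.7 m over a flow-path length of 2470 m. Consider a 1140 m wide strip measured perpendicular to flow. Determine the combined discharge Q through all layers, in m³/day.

Flow is parallel to layering, so each bed carries its own Darcy discharge and the transmissivities add.
Σ(K_i·b_i) = 5.55×4.58 + 0.229×2.26 + 23.2×11.8 + 2.31×6.61 = 315.0 m²/day.
Hydraulic gradient i = Δh / L = 19.7 / 2470 = 0.007976.
Q = Σ(K_i·b_i) · W · i = 315.0 × 1140 × 0.007976 = 2864 m³/day.

2860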